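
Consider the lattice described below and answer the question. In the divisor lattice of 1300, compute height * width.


Height = length of longest chain minus 1; width = size of largest antichain.
A maximum chain: 1 | 13 | 65 | 325 | 650 | 1300  (height 5).
A maximum antichain: {4, 10, 25, 26, 65}  (width 5).
Product = 5 * 5 = 25


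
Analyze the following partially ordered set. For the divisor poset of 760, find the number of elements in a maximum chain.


A chain is a totally ordered subset; we count the number of elements in a maximum chain.
Compute, for each element x, the size of the longest chain ending at x:
  1: 1
  2: 2
  5: 2
  19: 2
  4: 3
  8: 4
  ...
A maximum chain: 1 < 2 < 4 < 8 < 40 < 760
Number of elements in the longest chain: 6


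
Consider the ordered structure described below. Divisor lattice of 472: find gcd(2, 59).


In a divisor lattice, meet = gcd (greatest common divisor).
By Euclidean algorithm or factoring: gcd(2,59) = 1


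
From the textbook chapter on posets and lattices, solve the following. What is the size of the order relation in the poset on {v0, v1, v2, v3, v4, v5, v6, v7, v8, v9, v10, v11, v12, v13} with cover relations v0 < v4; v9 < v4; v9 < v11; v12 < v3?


The order relation is {(a,b) : a <= b}, reflexive so it includes (a,a).
Examples: (v0,v0), (v0,v4), (v1,v1), (v10,v10), (v11,v11), ...
Total ordered pairs: 18


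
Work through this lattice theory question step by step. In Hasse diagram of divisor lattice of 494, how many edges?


A cover relation a -< b holds when a < b with no c strictly between.
Cover relations:
  1 -< 2
  1 -< 13
  1 -< 19
  2 -< 26
  2 -< 38
  13 -< 26
  13 -< 247
  19 -< 38
  ...4 more
Total: 12


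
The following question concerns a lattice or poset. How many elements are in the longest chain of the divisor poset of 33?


A chain is a totally ordered subset; we count the number of elements in a maximum chain.
Compute, for each element x, the size of the longest chain ending at x:
  1: 1
  3: 2
  11: 2
  33: 3
A maximum chain: 1 < 3 < 33
Number of elements in the longest chain: 3


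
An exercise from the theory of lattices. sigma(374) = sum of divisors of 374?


sigma(n) = sum of divisors.
Divisors of 374: [1, 2, 11, 17, 22, 34, 187, 374]
Sum = 648


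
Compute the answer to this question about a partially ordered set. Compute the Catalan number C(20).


C(n) = C(2n, n) / (n+1).
C(40, 20) = 137846528820
C(20) = 137846528820 / 21 = 6564120420


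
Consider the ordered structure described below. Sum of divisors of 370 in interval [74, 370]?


Interval [74,370] in divisors of 370: [74, 370]
Sum = 444


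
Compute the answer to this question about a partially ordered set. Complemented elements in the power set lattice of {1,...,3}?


An element a is complemented if some b has a meet b = bottom, a join b = top.
every subset A has complement S\A, so all elements are complemented.
Complemented elements: {}, {1}, {2}, {3}, {1,2}, {1,3}, ... (2 more)
Count: 8


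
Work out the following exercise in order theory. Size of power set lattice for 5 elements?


Power set = 2^n.
2^5 = 32


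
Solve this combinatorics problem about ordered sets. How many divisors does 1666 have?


Divisors of 1666: [1, 2, 7, 14, 17, 34, 49, 98, 119, 238, 833, 1666]
Count: 12


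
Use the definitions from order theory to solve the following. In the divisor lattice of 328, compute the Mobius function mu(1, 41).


In a divisor lattice, mu(a,b) = mu(b/a) where mu is the classical Mobius function.
b/a = 41/1 = 41
Prime factorization of 41: primes [41]
41 is squarefree with 1 prime factor(s), so mu(41) = (-1)^1 = -1


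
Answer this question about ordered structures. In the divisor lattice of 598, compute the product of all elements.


Divisors of 598: [1, 2, 13, 23, 26, 46, 299, 598]
Product = n^(d(n)/2) = 598^(8/2)
Product = 127880620816


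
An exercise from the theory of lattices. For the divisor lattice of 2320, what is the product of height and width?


Height = length of longest chain minus 1; width = size of largest antichain.
A maximum chain: 1 | 29 | 145 | 290 | 580 | 1160 | 2320  (height 6).
A maximum antichain: {4, 10, 58, 145}  (width 4).
Product = 6 * 4 = 24


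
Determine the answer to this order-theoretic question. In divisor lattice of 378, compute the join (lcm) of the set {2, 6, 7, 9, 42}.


In a divisor lattice, join = lcm (least common multiple).
Compute lcm iteratively: start with first element, then lcm(current, next).
Elements: [2, 6, 7, 9, 42]
lcm(2,6) = 6
lcm(6,7) = 42
lcm(42,9) = 126
lcm(126,42) = 126
Final lcm = 126


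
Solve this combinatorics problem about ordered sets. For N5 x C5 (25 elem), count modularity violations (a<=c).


Modular law: if a <= c then a v (b ^ c) = (a v b) ^ c.
Check all triples (a,b,c) with a <= c among 25 elements.
  e.g. a=(a,0), b=(c,0), c=(b,0): lhs=(a,0) != rhs=(b,0)
  e.g. a=(a,0), b=(c,1), c=(b,0): lhs=(a,0) != rhs=(b,0)
Total violating triples: 75


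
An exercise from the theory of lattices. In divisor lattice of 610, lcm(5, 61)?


Join=lcm.
gcd(5,61)=1
lcm=305


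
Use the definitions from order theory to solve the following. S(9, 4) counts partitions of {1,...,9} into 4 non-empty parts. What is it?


S(n,k) = k*S(n-1,k) + S(n-1,k-1).
S(8,4) = 1701, S(8,3) = 966
S(9,4) = 4*1701 + 966 = 6804 + 966
S(9,4) = 7770


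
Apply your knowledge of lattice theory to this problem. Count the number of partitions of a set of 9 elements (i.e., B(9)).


B(n) = number of set partitions of an n-element set.
B(n) satisfies the recurrence: B(n+1) = sum_k C(n,k)*B(k).
B(9) = 21147


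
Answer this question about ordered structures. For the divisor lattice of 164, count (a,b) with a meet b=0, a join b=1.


Complement pair (a,b): a meet b = bottom, a join b = top.
Here: gcd(a,b)=1 and lcm(a,b)=164, i.e. a*b=164 with a,b coprime.
Pairs found: (1,164), (4,41), (41,4), (164,1)
Total ordered pairs: 4


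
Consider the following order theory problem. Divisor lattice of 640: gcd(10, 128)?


Meet=gcd.
gcd(10,128)=2


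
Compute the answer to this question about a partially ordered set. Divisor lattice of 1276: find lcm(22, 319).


In a divisor lattice, join = lcm (least common multiple).
gcd(22,319) = 11
lcm(22,319) = 22*319/gcd = 7018/11 = 638


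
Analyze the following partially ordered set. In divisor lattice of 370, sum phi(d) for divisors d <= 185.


Divisors of 370 up to 185: [1, 2, 5, 10, 37, 74, 185]
phi values: [1, 1, 4, 4, 36, 36, 144]
Sum = 226


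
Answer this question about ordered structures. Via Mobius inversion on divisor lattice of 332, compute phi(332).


phi(n) = n * prod_{p|n} (1 - 1/p).
Prime divisors of 332: [2, 83]
phi(332) = 332 * (1 - 1/2) * (1 - 1/83)
phi(332) = 164


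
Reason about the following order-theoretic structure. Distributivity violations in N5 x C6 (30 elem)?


Distributive law: a ^ (b v c) = (a ^ b) v (a ^ c).
Check all 30^3 = 27000 ordered triples (a,b,c).
  e.g. a=(b,0), b=(a,0), c=(c,0): lhs=(b,0) != rhs=(a,0)
  e.g. a=(b,0), b=(a,0), c=(c,1): lhs=(b,0) != rhs=(a,0)
Total violating triples: 432


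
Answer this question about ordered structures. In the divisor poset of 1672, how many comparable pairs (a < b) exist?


A comparable pair {a,b} has a < b or b < a in the order.
Count unordered pairs where one element is strictly below the other.
Examples: {1,2}, {1,4}, {1,8}, {1,11}, ...
Total comparable pairs: 74


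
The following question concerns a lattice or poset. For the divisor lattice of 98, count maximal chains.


A maximal chain goes from the minimum element to a maximal element via cover relations.
Counting all min-to-max paths in the cover graph.
Total maximal chains: 3


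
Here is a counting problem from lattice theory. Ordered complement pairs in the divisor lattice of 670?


Complement pair (a,b): a meet b = bottom, a join b = top.
Here: gcd(a,b)=1 and lcm(a,b)=670, i.e. a*b=670 with a,b coprime.
Pairs found: (1,670), (2,335), (5,134), (10,67), ... (4 more)
Total ordered pairs: 8


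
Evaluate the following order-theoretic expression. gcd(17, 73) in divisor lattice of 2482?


Meet=gcd.
gcd(17,73)=1


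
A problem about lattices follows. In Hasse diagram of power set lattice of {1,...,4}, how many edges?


A cover relation a -< b holds when a < b with no c strictly between.
Cover relations:
  {} -< {1}
  {} -< {2}
  {} -< {3}
  {} -< {4}
  {1} -< {1,2}
  {1} -< {1,3}
  {1} -< {1,4}
  {2} -< {1,2}
  ...24 more
Total: 32


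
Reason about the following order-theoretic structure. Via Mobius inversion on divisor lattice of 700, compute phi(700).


phi(n) = n * prod_{p|n} (1 - 1/p).
Prime divisors of 700: [2, 5, 7]
phi(700) = 700 * (1 - 1/2) * (1 - 1/5) * (1 - 1/7)
phi(700) = 240


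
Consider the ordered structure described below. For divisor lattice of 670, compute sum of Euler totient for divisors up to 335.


Divisors of 670 up to 335: [1, 2, 5, 10, 67, 134, 335]
phi values: [1, 1, 4, 4, 66, 66, 264]
Sum = 406


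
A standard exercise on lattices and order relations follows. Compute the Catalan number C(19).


C(n) = C(2n, n) / (n+1).
C(38, 19) = 35345263800
C(19) = 35345263800 / 20 = 1767263190


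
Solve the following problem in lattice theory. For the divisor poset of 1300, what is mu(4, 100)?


In a divisor lattice, mu(a,b) = mu(b/a) where mu is the classical Mobius function.
b/a = 100/4 = 25
Prime factorization of 25: primes [5]
25 is not squarefree, so mu(25) = 0


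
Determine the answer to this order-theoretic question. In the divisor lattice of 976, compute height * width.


Height = length of longest chain minus 1; width = size of largest antichain.
A maximum chain: 1 | 61 | 122 | 244 | 488 | 976  (height 5).
A maximum antichain: {2, 61}  (width 2).
Product = 5 * 2 = 10


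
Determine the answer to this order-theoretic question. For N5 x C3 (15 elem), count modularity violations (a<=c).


Modular law: if a <= c then a v (b ^ c) = (a v b) ^ c.
Check all triples (a,b,c) with a <= c among 15 elements.
  e.g. a=(a,0), b=(c,0), c=(b,0): lhs=(a,0) != rhs=(b,0)
  e.g. a=(a,0), b=(c,1), c=(b,0): lhs=(a,0) != rhs=(b,0)
Total violating triples: 18


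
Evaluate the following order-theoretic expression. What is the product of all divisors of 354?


Divisors of 354: [1, 2, 3, 6, 59, 118, 177, 354]
Product = n^(d(n)/2) = 354^(8/2)
Product = 15704099856


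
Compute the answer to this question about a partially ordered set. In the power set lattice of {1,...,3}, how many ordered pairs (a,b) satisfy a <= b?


The order relation is {(a,b) : a <= b}, reflexive so it includes (a,a).
Examples: ({},{}), ({},{1,2}), ({},{1,2,3}), ({},{1,3}), ({},{1}), ...
Total ordered pairs: 27


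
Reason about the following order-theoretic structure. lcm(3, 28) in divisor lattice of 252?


Join=lcm.
gcd(3,28)=1
lcm=84


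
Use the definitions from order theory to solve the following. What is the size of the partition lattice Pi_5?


B(n) = number of set partitions of an n-element set.
B(n) satisfies the recurrence: B(n+1) = sum_k C(n,k)*B(k).
B(5) = 52


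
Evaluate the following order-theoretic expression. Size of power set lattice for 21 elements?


Power set = 2^n.
2^21 = 2097152


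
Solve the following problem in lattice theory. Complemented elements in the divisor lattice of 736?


An element a is complemented if some b has a meet b = bottom, a join b = top.
a is complemented iff gcd(a, n/a)=1, i.e. a is a unitary divisor of 736.
Complemented elements: 1, 23, 32, 736
Count: 4


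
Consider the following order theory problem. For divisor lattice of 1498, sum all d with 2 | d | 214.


Interval [2,214] in divisors of 1498: [2, 214]
Sum = 216


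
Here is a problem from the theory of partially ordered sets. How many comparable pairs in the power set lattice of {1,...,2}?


A comparable pair {a,b} has a < b or b < a in the order.
Count unordered pairs where one element is strictly below the other.
Examples: {{},{1}}, {{},{2}}, {{},{1,2}}, {{1},{1,2}}, ...
Total comparable pairs: 5


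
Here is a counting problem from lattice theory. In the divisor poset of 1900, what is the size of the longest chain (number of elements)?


A chain is a totally ordered subset; we count the number of elements in a maximum chain.
Compute, for each element x, the size of the longest chain ending at x:
  1: 1
  2: 2
  5: 2
  19: 2
  4: 3
  25: 3
  ...
A maximum chain: 1 < 2 < 4 < 20 < 100 < 1900
Number of elements in the longest chain: 6


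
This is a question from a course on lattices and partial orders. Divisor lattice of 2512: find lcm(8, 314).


In a divisor lattice, join = lcm (least common multiple).
gcd(8,314) = 2
lcm(8,314) = 8*314/gcd = 2512/2 = 1256


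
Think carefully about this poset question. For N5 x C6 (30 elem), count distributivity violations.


Distributive law: a ^ (b v c) = (a ^ b) v (a ^ c).
Check all 30^3 = 27000 ordered triples (a,b,c).
  e.g. a=(b,0), b=(a,0), c=(c,0): lhs=(b,0) != rhs=(a,0)
  e.g. a=(b,0), b=(a,0), c=(c,1): lhs=(b,0) != rhs=(a,0)
Total violating triples: 432


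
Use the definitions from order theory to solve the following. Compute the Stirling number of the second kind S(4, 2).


S(n,k) = k*S(n-1,k) + S(n-1,k-1).
S(3,2) = 3, S(3,1) = 1
S(4,2) = 2*3 + 1 = 6 + 1
S(4,2) = 7


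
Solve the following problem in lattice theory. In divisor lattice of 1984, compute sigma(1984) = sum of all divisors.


sigma(n) = sum of divisors.
Divisors of 1984: [1, 2, 4, 8, 16, 31, 32, 62, 64, 124, 248, 496, 992, 1984]
Sum = 4064


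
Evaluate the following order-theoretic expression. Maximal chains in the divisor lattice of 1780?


A maximal chain goes from the minimum element to a maximal element via cover relations.
Counting all min-to-max paths in the cover graph.
Total maximal chains: 12


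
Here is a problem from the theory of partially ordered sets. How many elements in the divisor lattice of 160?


Divisors of 160: [1, 2, 4, 5, 8, 10, 16, 20, 32, 40, 80, 160]
Count: 12


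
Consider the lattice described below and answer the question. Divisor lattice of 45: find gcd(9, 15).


In a divisor lattice, meet = gcd (greatest common divisor).
By Euclidean algorithm or factoring: gcd(9,15) = 3


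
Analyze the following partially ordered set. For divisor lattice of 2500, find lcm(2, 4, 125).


In a divisor lattice, join = lcm (least common multiple).
Compute lcm iteratively: start with first element, then lcm(current, next).
Elements: [2, 4, 125]
lcm(2,4) = 4
lcm(4,125) = 500
Final lcm = 500


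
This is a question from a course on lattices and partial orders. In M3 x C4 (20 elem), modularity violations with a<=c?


Modular law: if a <= c then a v (b ^ c) = (a v b) ^ c.
Check all triples (a,b,c) with a <= c among 20 elements.
This lattice is modular (diamonds M_m and their chain-products are modular).
Total violating triples: 0


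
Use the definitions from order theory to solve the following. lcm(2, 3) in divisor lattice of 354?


Join=lcm.
gcd(2,3)=1
lcm=6


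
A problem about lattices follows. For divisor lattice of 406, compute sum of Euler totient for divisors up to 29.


Divisors of 406 up to 29: [1, 2, 7, 14, 29]
phi values: [1, 1, 6, 6, 28]
Sum = 42


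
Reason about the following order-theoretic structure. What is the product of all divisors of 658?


Divisors of 658: [1, 2, 7, 14, 47, 94, 329, 658]
Product = n^(d(n)/2) = 658^(8/2)
Product = 187457825296


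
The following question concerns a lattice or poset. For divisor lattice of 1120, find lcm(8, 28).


In a divisor lattice, join = lcm (least common multiple).
Compute lcm iteratively: start with first element, then lcm(current, next).
Elements: [8, 28]
lcm(8,28) = 56
Final lcm = 56


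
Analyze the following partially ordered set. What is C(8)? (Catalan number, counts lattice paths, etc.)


C(n) = C(2n, n) / (n+1).
C(16, 8) = 12870
C(8) = 12870 / 9 = 1430


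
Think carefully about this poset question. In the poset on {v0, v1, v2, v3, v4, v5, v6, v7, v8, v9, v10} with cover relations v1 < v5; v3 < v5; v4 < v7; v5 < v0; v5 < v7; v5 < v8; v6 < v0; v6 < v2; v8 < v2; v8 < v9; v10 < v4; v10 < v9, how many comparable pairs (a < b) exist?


A comparable pair {a,b} has a < b or b < a in the order.
Count unordered pairs where one element is strictly below the other.
Examples: {v0,v1}, {v0,v3}, {v0,v5}, {v0,v6}, ...
Total comparable pairs: 25


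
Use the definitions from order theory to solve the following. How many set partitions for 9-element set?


B(n) = number of set partitions of an n-element set.
B(n) satisfies the recurrence: B(n+1) = sum_k C(n,k)*B(k).
B(9) = 21147


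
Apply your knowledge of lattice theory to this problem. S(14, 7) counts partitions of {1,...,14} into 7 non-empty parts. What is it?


S(n,k) = k*S(n-1,k) + S(n-1,k-1).
S(13,7) = 5715424, S(13,6) = 9321312
S(14,7) = 7*5715424 + 9321312 = 40007968 + 9321312
S(14,7) = 49329280


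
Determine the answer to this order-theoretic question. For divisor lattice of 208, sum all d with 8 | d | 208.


Interval [8,208] in divisors of 208: [8, 16, 104, 208]
Sum = 336


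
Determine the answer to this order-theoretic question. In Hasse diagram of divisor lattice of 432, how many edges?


A cover relation a -< b holds when a < b with no c strictly between.
Cover relations:
  1 -< 2
  1 -< 3
  2 -< 4
  2 -< 6
  3 -< 6
  3 -< 9
  4 -< 8
  4 -< 12
  ...23 more
Total: 31


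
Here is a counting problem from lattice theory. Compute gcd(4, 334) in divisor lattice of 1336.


In a divisor lattice, meet = gcd (greatest common divisor).
By Euclidean algorithm or factoring: gcd(4,334) = 2


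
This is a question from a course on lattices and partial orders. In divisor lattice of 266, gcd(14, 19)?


Meet=gcd.
gcd(14,19)=1


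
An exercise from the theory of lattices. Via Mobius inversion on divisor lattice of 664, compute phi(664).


phi(n) = n * prod_{p|n} (1 - 1/p).
Prime divisors of 664: [2, 83]
phi(664) = 664 * (1 - 1/2) * (1 - 1/83)
phi(664) = 328


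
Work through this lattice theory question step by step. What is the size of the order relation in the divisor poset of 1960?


The order relation is {(a,b) : a <= b}, reflexive so it includes (a,a).
Examples: (1,1), (1,10), (1,14), (1,140), (1,196), ...
Total ordered pairs: 180


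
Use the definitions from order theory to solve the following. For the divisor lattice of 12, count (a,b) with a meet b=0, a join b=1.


Complement pair (a,b): a meet b = bottom, a join b = top.
Here: gcd(a,b)=1 and lcm(a,b)=12, i.e. a*b=12 with a,b coprime.
Pairs found: (1,12), (3,4), (4,3), (12,1)
Total ordered pairs: 4


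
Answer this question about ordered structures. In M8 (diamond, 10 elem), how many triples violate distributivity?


Distributive law: a ^ (b v c) = (a ^ b) v (a ^ c).
Check all 10^3 = 1000 ordered triples (a,b,c).
  e.g. a=a1, b=a2, c=a3: lhs=a1 != rhs=0
  e.g. a=a1, b=a2, c=a4: lhs=a1 != rhs=0
Total violating triples: 336


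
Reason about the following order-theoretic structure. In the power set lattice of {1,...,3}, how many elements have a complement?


An element a is complemented if some b has a meet b = bottom, a join b = top.
every subset A has complement S\A, so all elements are complemented.
Complemented elements: {}, {1}, {2}, {3}, {1,2}, {1,3}, ... (2 more)
Count: 8


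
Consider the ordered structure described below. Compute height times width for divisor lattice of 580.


Height = length of longest chain minus 1; width = size of largest antichain.
A maximum chain: 1 | 29 | 145 | 290 | 580  (height 4).
A maximum antichain: {4, 10, 58, 145}  (width 4).
Product = 4 * 4 = 16


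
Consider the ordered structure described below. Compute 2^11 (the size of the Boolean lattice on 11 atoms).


Power set = 2^n.
2^11 = 2048


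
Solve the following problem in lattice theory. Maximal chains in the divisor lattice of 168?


A maximal chain goes from the minimum element to a maximal element via cover relations.
Counting all min-to-max paths in the cover graph.
Total maximal chains: 20


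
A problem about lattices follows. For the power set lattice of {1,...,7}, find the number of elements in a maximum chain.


A chain is a totally ordered subset; we count the number of elements in a maximum chain.
Compute, for each element x, the size of the longest chain ending at x:
  {}: 1
  {1}: 2
  {2}: 2
  {3}: 2
  {4}: 2
  {5}: 2
  ...
A maximum chain: {} < {1} < {1,2} < {1,2,3} < {1,2,3,4} < {1,2,3,4,5} < {1,2,3,4,5,6} < {1,2,3,4,5,6,7}
Number of elements in the longest chain: 8


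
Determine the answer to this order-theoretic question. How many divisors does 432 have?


Divisors of 432: [1, 2, 3, 4, 6, 8, 9, 12, 16, 18, 24, 27, 36, 48, 54, 72, 108, 144, 216, 432]
Count: 20


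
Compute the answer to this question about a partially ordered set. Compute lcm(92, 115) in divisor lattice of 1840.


In a divisor lattice, join = lcm (least common multiple).
gcd(92,115) = 23
lcm(92,115) = 92*115/gcd = 10580/23 = 460


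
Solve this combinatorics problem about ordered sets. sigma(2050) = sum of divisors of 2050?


sigma(n) = sum of divisors.
Divisors of 2050: [1, 2, 5, 10, 25, 41, 50, 82, 205, 410, 1025, 2050]
Sum = 3906


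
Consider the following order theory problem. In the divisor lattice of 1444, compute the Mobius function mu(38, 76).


In a divisor lattice, mu(a,b) = mu(b/a) where mu is the classical Mobius function.
b/a = 76/38 = 2
Prime factorization of 2: primes [2]
2 is squarefree with 1 prime factor(s), so mu(2) = (-1)^1 = -1


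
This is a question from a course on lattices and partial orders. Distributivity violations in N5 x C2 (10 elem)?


Distributive law: a ^ (b v c) = (a ^ b) v (a ^ c).
Check all 10^3 = 1000 ordered triples (a,b,c).
  e.g. a=(b,0), b=(a,0), c=(c,0): lhs=(b,0) != rhs=(a,0)
  e.g. a=(b,0), b=(a,0), c=(c,1): lhs=(b,0) != rhs=(a,0)
Total violating triples: 16


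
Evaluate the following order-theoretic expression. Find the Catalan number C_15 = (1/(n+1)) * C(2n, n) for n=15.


C(n) = C(2n, n) / (n+1).
C(30, 15) = 155117520
C(15) = 155117520 / 16 = 9694845


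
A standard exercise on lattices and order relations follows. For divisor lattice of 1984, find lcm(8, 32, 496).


In a divisor lattice, join = lcm (least common multiple).
Compute lcm iteratively: start with first element, then lcm(current, next).
Elements: [8, 32, 496]
lcm(8,32) = 32
lcm(32,496) = 992
Final lcm = 992


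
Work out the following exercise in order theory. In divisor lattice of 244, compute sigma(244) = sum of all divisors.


sigma(n) = sum of divisors.
Divisors of 244: [1, 2, 4, 61, 122, 244]
Sum = 434


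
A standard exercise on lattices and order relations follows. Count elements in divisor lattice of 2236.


Divisors of 2236: [1, 2, 4, 13, 26, 43, 52, 86, 172, 559, 1118, 2236]
Count: 12


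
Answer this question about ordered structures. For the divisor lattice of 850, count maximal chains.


A maximal chain goes from the minimum element to a maximal element via cover relations.
Counting all min-to-max paths in the cover graph.
Total maximal chains: 12


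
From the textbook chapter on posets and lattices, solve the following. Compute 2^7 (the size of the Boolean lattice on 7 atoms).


Power set = 2^n.
2^7 = 128


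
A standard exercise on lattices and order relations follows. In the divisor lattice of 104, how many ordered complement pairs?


Complement pair (a,b): a meet b = bottom, a join b = top.
Here: gcd(a,b)=1 and lcm(a,b)=104, i.e. a*b=104 with a,b coprime.
Pairs found: (1,104), (8,13), (13,8), (104,1)
Total ordered pairs: 4


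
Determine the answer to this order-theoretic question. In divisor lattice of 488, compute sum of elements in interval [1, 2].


Interval [1,2] in divisors of 488: [1, 2]
Sum = 3


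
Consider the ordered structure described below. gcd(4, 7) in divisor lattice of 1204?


Meet=gcd.
gcd(4,7)=1


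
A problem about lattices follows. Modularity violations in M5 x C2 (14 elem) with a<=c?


Modular law: if a <= c then a v (b ^ c) = (a v b) ^ c.
Check all triples (a,b,c) with a <= c among 14 elements.
This lattice is modular (diamonds M_m and their chain-products are modular).
Total violating triples: 0


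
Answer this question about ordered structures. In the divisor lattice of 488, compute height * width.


Height = length of longest chain minus 1; width = size of largest antichain.
A maximum chain: 1 | 61 | 122 | 244 | 488  (height 4).
A maximum antichain: {2, 61}  (width 2).
Product = 4 * 2 = 8


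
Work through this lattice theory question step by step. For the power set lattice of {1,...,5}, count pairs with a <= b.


The order relation is {(a,b) : a <= b}, reflexive so it includes (a,a).
Examples: ({},{}), ({},{1,2}), ({},{1,2,3}), ({},{1,2,3,4}), ({},{1,2,3,4,5}), ...
Total ordered pairs: 243


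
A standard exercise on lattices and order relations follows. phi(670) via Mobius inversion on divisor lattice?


phi(n) = n * prod_{p|n} (1 - 1/p).
Prime divisors of 670: [2, 5, 67]
phi(670) = 670 * (1 - 1/2) * (1 - 1/5) * (1 - 1/67)
phi(670) = 264


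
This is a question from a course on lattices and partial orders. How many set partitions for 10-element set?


B(n) = number of set partitions of an n-element set.
B(n) satisfies the recurrence: B(n+1) = sum_k C(n,k)*B(k).
B(10) = 115975


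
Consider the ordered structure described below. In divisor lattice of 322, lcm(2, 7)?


Join=lcm.
gcd(2,7)=1
lcm=14


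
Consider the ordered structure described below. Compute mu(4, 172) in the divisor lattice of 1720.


In a divisor lattice, mu(a,b) = mu(b/a) where mu is the classical Mobius function.
b/a = 172/4 = 43
Prime factorization of 43: primes [43]
43 is squarefree with 1 prime factor(s), so mu(43) = (-1)^1 = -1


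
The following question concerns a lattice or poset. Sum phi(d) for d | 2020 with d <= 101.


Divisors of 2020 up to 101: [1, 2, 4, 5, 10, 20, 101]
phi values: [1, 1, 2, 4, 4, 8, 100]
Sum = 120


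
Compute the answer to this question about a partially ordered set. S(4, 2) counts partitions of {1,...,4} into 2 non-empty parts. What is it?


S(n,k) = k*S(n-1,k) + S(n-1,k-1).
S(3,2) = 3, S(3,1) = 1
S(4,2) = 2*3 + 1 = 6 + 1
S(4,2) = 7


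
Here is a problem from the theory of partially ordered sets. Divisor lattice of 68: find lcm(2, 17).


In a divisor lattice, join = lcm (least common multiple).
gcd(2,17) = 1
lcm(2,17) = 2*17/gcd = 34/1 = 34


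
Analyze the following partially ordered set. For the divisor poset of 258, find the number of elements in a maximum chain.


A chain is a totally ordered subset; we count the number of elements in a maximum chain.
Compute, for each element x, the size of the longest chain ending at x:
  1: 1
  2: 2
  3: 2
  43: 2
  6: 3
  86: 3
  ...
A maximum chain: 1 < 2 < 6 < 258
Number of elements in the longest chain: 4


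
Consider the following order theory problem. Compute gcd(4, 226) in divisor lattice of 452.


In a divisor lattice, meet = gcd (greatest common divisor).
By Euclidean algorithm or factoring: gcd(4,226) = 2


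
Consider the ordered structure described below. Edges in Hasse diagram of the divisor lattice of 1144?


A cover relation a -< b holds when a < b with no c strictly between.
Cover relations:
  1 -< 2
  1 -< 11
  1 -< 13
  2 -< 4
  2 -< 22
  2 -< 26
  4 -< 8
  4 -< 44
  ...20 more
Total: 28


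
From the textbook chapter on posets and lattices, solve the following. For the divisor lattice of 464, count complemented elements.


An element a is complemented if some b has a meet b = bottom, a join b = top.
a is complemented iff gcd(a, n/a)=1, i.e. a is a unitary divisor of 464.
Complemented elements: 1, 16, 29, 464
Count: 4


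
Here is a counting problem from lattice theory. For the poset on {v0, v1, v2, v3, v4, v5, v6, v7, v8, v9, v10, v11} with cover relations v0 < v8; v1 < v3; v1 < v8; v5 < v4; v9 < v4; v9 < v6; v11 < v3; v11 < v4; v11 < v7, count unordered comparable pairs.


A comparable pair {a,b} has a < b or b < a in the order.
Count unordered pairs where one element is strictly below the other.
Examples: {v0,v8}, {v1,v3}, {v1,v8}, {v3,v11}, ...
Total comparable pairs: 9


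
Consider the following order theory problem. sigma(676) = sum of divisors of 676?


sigma(n) = sum of divisors.
Divisors of 676: [1, 2, 4, 13, 26, 52, 169, 338, 676]
Sum = 1281


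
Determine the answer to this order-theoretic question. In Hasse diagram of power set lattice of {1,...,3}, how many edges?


A cover relation a -< b holds when a < b with no c strictly between.
Cover relations:
  {} -< {1}
  {} -< {2}
  {} -< {3}
  {1} -< {1,2}
  {1} -< {1,3}
  {2} -< {1,2}
  {2} -< {2,3}
  {3} -< {1,3}
  ...4 more
Total: 12


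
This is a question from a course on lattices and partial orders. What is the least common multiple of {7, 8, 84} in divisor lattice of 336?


In a divisor lattice, join = lcm (least common multiple).
Compute lcm iteratively: start with first element, then lcm(current, next).
Elements: [7, 8, 84]
lcm(7,8) = 56
lcm(56,84) = 168
Final lcm = 168


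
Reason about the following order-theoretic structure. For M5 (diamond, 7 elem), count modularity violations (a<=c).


Modular law: if a <= c then a v (b ^ c) = (a v b) ^ c.
Check all triples (a,b,c) with a <= c among 7 elements.
This lattice is modular (diamonds M_m and their chain-products are modular).
Total violating triples: 0


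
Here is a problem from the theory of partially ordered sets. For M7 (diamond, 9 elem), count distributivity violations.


Distributive law: a ^ (b v c) = (a ^ b) v (a ^ c).
Check all 9^3 = 729 ordered triples (a,b,c).
  e.g. a=a1, b=a2, c=a3: lhs=a1 != rhs=0
  e.g. a=a1, b=a2, c=a4: lhs=a1 != rhs=0
Total violating triples: 210


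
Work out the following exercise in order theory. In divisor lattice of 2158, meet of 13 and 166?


In a divisor lattice, meet = gcd (greatest common divisor).
By Euclidean algorithm or factoring: gcd(13,166) = 1


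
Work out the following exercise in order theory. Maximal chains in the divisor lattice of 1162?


A maximal chain goes from the minimum element to a maximal element via cover relations.
Counting all min-to-max paths in the cover graph.
Total maximal chains: 6


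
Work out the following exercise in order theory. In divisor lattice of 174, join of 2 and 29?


In a divisor lattice, join = lcm (least common multiple).
gcd(2,29) = 1
lcm(2,29) = 2*29/gcd = 58/1 = 58


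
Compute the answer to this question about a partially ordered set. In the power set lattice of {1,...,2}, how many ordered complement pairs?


Complement pair (a,b): a meet b = bottom, a join b = top.
Here: A intersect B = {} and A union B = {1,...,2}.
Pairs found: ({},{1,2}), ({1},{2}), ({2},{1}), ({1,2},{})
Total ordered pairs: 4


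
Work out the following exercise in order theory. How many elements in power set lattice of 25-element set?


Power set = 2^n.
2^25 = 33554432


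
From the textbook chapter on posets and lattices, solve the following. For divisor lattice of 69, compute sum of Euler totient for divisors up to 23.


Divisors of 69 up to 23: [1, 3, 23]
phi values: [1, 2, 22]
Sum = 25


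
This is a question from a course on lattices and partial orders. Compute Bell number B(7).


B(n) = number of set partitions of an n-element set.
B(n) satisfies the recurrence: B(n+1) = sum_k C(n,k)*B(k).
B(7) = 877


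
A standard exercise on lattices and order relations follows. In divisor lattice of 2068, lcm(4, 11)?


Join=lcm.
gcd(4,11)=1
lcm=44


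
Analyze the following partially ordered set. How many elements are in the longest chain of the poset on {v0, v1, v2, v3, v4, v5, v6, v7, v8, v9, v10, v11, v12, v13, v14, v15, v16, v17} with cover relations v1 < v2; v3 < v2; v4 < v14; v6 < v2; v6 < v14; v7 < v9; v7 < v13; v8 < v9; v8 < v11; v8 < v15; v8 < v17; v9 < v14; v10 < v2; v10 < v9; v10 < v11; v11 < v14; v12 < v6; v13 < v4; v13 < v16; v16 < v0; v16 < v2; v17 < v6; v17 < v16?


A chain is a totally ordered subset; we count the number of elements in a maximum chain.
Compute, for each element x, the size of the longest chain ending at x:
  v1: 1
  v3: 1
  v5: 1
  v7: 1
  v8: 1
  v10: 1
  ...
A maximum chain: v7 < v13 < v16 < v0
Number of elements in the longest chain: 4


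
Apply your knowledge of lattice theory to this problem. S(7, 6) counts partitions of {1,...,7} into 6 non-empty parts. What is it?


S(n,k) = k*S(n-1,k) + S(n-1,k-1).
S(6,6) = 1, S(6,5) = 15
S(7,6) = 6*1 + 15 = 6 + 15
S(7,6) = 21


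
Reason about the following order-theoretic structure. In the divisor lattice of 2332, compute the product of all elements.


Divisors of 2332: [1, 2, 4, 11, 22, 44, 53, 106, 212, 583, 1166, 2332]
Product = n^(d(n)/2) = 2332^(12/2)
Product = 160831560769750503424


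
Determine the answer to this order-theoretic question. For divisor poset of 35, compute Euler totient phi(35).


phi(n) = n * prod_{p|n} (1 - 1/p).
Prime divisors of 35: [5, 7]
phi(35) = 35 * (1 - 1/5) * (1 - 1/7)
phi(35) = 24


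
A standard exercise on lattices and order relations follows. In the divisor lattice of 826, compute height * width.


Height = length of longest chain minus 1; width = size of largest antichain.
A maximum chain: 1 | 59 | 413 | 826  (height 3).
A maximum antichain: {2, 7, 59}  (width 3).
Product = 3 * 3 = 9


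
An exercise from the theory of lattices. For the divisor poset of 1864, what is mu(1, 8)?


In a divisor lattice, mu(a,b) = mu(b/a) where mu is the classical Mobius function.
b/a = 8/1 = 8
Prime factorization of 8: primes [2]
8 is not squarefree, so mu(8) = 0


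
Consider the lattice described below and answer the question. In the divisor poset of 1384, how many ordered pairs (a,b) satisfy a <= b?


The order relation is {(a,b) : a <= b}, reflexive so it includes (a,a).
Examples: (1,1), (1,1384), (1,173), (1,2), (1,346), ...
Total ordered pairs: 30


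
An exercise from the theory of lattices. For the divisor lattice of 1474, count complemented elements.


An element a is complemented if some b has a meet b = bottom, a join b = top.
a is complemented iff gcd(a, n/a)=1, i.e. a is a unitary divisor of 1474.
Complemented elements: 1, 2, 11, 22, 67, 134, ... (2 more)
Count: 8


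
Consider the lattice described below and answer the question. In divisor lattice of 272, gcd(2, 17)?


Meet=gcd.
gcd(2,17)=1


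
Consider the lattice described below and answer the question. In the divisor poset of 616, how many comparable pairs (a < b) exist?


A comparable pair {a,b} has a < b or b < a in the order.
Count unordered pairs where one element is strictly below the other.
Examples: {1,2}, {1,4}, {1,7}, {1,8}, ...
Total comparable pairs: 74


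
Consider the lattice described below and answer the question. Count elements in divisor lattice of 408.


Divisors of 408: [1, 2, 3, 4, 6, 8, 12, 17, 24, 34, 51, 68, 102, 136, 204, 408]
Count: 16


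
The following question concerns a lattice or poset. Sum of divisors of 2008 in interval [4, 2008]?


Interval [4,2008] in divisors of 2008: [4, 8, 1004, 2008]
Sum = 3024


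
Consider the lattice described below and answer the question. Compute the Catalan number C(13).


C(n) = C(2n, n) / (n+1).
C(26, 13) = 10400600
C(13) = 10400600 / 14 = 742900


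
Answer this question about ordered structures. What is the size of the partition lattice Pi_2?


B(n) = number of set partitions of an n-element set.
B(n) satisfies the recurrence: B(n+1) = sum_k C(n,k)*B(k).
B(2) = 2


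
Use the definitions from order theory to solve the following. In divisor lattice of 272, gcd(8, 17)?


Meet=gcd.
gcd(8,17)=1


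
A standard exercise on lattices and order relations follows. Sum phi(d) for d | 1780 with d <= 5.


Divisors of 1780 up to 5: [1, 2, 4, 5]
phi values: [1, 1, 2, 4]
Sum = 8


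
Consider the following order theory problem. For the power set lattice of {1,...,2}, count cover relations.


A cover relation a -< b holds when a < b with no c strictly between.
Cover relations:
  {} -< {1}
  {} -< {2}
  {1} -< {1,2}
  {2} -< {1,2}
Total: 4


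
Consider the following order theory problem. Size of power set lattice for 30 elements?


Power set = 2^n.
2^30 = 1073741824


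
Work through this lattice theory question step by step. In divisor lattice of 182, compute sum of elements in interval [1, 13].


Interval [1,13] in divisors of 182: [1, 13]
Sum = 14


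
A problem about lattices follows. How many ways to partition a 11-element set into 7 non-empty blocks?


S(n,k) = k*S(n-1,k) + S(n-1,k-1).
S(10,7) = 5880, S(10,6) = 22827
S(11,7) = 7*5880 + 22827 = 41160 + 22827
S(11,7) = 63987


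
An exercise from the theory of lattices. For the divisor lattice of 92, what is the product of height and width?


Height = length of longest chain minus 1; width = size of largest antichain.
A maximum chain: 1 | 23 | 46 | 92  (height 3).
A maximum antichain: {2, 23}  (width 2).
Product = 3 * 2 = 6


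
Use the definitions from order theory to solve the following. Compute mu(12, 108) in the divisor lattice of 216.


In a divisor lattice, mu(a,b) = mu(b/a) where mu is the classical Mobius function.
b/a = 108/12 = 9
Prime factorization of 9: primes [3]
9 is not squarefree, so mu(9) = 0


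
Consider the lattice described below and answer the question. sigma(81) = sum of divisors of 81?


sigma(n) = sum of divisors.
Divisors of 81: [1, 3, 9, 27, 81]
Sum = 121


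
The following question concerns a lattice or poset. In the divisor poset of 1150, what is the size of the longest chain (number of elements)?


A chain is a totally ordered subset; we count the number of elements in a maximum chain.
Compute, for each element x, the size of the longest chain ending at x:
  1: 1
  2: 2
  5: 2
  23: 2
  25: 3
  10: 3
  ...
A maximum chain: 1 < 2 < 10 < 50 < 1150
Number of elements in the longest chain: 5


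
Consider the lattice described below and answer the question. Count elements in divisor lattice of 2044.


Divisors of 2044: [1, 2, 4, 7, 14, 28, 73, 146, 292, 511, 1022, 2044]
Count: 12


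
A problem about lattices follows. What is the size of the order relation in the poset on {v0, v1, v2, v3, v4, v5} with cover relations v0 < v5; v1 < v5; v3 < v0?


The order relation is {(a,b) : a <= b}, reflexive so it includes (a,a).
Examples: (v0,v0), (v0,v5), (v1,v1), (v1,v5), (v2,v2), ...
Total ordered pairs: 10


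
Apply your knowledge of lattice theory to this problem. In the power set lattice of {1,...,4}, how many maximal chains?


A maximal chain goes from the minimum element to a maximal element via cover relations.
Counting all min-to-max paths in the cover graph.
Total maximal chains: 24


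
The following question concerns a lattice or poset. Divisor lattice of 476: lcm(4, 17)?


Join=lcm.
gcd(4,17)=1
lcm=68


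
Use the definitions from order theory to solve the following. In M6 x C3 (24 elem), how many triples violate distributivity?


Distributive law: a ^ (b v c) = (a ^ b) v (a ^ c).
Check all 24^3 = 13824 ordered triples (a,b,c).
  e.g. a=(a1,0), b=(a2,0), c=(a3,0): lhs=(a1,0) != rhs=(0,0)
  e.g. a=(a1,0), b=(a2,0), c=(a3,1): lhs=(a1,0) != rhs=(0,0)
Total violating triples: 3240


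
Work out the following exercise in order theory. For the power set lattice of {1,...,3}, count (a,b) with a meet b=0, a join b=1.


Complement pair (a,b): a meet b = bottom, a join b = top.
Here: A intersect B = {} and A union B = {1,...,3}.
Pairs found: ({},{1,2,3}), ({1},{2,3}), ({2},{1,3}), ({3},{1,2}), ... (4 more)
Total ordered pairs: 8
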